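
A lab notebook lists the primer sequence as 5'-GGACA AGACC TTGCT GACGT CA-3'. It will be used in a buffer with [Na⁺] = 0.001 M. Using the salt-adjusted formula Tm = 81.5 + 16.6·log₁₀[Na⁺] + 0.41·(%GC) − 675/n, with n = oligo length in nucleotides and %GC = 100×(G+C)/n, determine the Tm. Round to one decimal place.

Length n = 22. Counting bases: C=6, G=6, T=4, A=6
G+C = 12, so %GC = 12/22 × 100 = 54.545%
Salt term: 16.6 × (-3) = -49.8
GC term: 0.41 × 54.545 = 22.363; length term: −675/22 = −30.682
Tm = 81.5 + (-49.8) + 22.363 − 30.682 = 23.381 → 23.4°C

23.4°C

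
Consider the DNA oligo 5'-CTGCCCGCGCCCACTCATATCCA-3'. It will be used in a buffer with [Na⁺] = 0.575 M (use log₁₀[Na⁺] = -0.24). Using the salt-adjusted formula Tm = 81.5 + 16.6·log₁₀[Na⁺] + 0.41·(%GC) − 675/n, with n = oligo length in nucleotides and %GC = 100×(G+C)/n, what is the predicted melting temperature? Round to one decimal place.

74.9°C

Length n = 23. Scanning the sequence gives C=12, A=4, T=4, G=3.
G+C = 15, so %GC = 15/23 × 100 = 65.217%
Salt term: 16.6 × (-0.24) = -3.984
GC term: 0.41 × 65.217 = 26.739; length term: −675/23 = −29.348
Tm = 81.5 + (-3.984) + 26.739 − 29.348 = 74.907 → 74.9°C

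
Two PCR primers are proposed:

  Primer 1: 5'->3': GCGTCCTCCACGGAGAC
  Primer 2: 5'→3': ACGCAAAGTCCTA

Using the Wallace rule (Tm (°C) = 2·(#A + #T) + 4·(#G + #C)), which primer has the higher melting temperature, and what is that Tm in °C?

Primer 1: A+T=5, G+C=12 → Tm = 2(5)+4(12) = 58°C
Primer 2: A+T=7, G+C=6 → Tm = 2(7)+4(6) = 38°C
58°C vs 38°C → primer 1 is higher.

Primer 1, 58°C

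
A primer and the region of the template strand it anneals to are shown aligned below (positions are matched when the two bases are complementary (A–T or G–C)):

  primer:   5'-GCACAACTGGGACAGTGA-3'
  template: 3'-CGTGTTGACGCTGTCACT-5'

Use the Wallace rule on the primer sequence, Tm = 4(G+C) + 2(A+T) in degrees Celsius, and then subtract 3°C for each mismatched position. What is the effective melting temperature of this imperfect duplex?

53°C

Primer base counts: A=6, T=2, G=6, C=4 → A+T=8, G+C=10
Perfect-match Tm = 2(8) + 4(10) = 16 + 40 = 56°C
Mismatches (positions where the bases are not complementary): 1 (at position 10)
Effective Tm = 56 − 1×3 = 56 − 3 = 53°C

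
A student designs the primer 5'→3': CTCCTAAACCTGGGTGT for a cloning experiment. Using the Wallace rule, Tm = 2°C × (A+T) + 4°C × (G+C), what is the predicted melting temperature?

52°C

Scanning the sequence gives T=5, G=4, C=5, A=3.
AT pairs contribute 8, GC pairs contribute 9.
Tm = 2(8) + 4(9) = 16 + 36 = 52°C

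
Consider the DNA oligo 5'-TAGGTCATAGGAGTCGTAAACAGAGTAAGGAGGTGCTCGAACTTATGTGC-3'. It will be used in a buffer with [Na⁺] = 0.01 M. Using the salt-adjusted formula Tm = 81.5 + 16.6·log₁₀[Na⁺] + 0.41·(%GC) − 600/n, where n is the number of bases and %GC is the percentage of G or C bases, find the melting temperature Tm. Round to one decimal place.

55.2°C

Length n = 50. Scanning the sequence gives A=15, C=7, T=12, G=16.
G+C = 23, so %GC = 23/50 × 100 = 46%
Salt term: 16.6 × (-2) = -33.2
GC term: 0.41 × 46 = 18.86; length term: −600/50 = −12
Tm = 81.5 + (-33.2) + 18.86 − 12 = 55.16 → 55.2°C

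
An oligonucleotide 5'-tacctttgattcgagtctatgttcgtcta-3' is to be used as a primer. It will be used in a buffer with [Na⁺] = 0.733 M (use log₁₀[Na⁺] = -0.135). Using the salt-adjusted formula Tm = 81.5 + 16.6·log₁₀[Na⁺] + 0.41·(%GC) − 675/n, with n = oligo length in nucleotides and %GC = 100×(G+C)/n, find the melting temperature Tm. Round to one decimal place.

Length n = 29. Scanning the sequence gives A=5, C=6, G=5, T=13.
G+C = 11, so %GC = 11/29 × 100 = 37.931%
Salt term: 16.6 × (-0.135) = -2.241
GC term: 0.41 × 37.931 = 15.552; length term: −675/29 = −23.276
Tm = 81.5 + (-2.241) + 15.552 − 23.276 = 71.535 → 71.5°C

71.5°C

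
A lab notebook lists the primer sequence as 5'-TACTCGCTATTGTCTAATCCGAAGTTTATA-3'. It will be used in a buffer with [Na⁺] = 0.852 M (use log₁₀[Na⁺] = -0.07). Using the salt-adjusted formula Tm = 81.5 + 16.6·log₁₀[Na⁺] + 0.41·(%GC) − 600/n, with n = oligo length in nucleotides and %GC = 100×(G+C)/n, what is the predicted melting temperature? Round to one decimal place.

74.0°C

Length n = 30. Base counts: A=8, C=6, T=12, G=4
G+C = 10, so %GC = 10/30 × 100 = 33.333%
Salt term: 16.6 × (-0.07) = -1.162
GC term: 0.41 × 33.333 = 13.667; length term: −600/30 = −20
Tm = 81.5 + (-1.162) + 13.667 − 20 = 74.005 → 74.0°C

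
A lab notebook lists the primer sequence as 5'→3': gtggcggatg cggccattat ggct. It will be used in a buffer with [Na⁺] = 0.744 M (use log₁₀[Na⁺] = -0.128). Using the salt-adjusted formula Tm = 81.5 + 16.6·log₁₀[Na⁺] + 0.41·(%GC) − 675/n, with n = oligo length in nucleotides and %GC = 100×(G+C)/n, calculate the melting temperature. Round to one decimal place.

76.9°C

Length n = 24. Scanning the sequence gives T=6, C=5, G=10, A=3.
G+C = 15, so %GC = 15/24 × 100 = 62.5%
Salt term: 16.6 × (-0.128) = -2.125
GC term: 0.41 × 62.5 = 25.625; length term: −675/24 = −28.125
Tm = 81.5 + (-2.125) + 25.625 − 28.125 = 76.875 → 76.9°C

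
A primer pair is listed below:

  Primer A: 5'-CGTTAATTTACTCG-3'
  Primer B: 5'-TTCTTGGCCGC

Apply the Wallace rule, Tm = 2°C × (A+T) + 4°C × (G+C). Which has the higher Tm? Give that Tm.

Primer A: A+T=9, G+C=5 → Tm = 2(9)+4(5) = 38°C
Primer B: A+T=4, G+C=7 → Tm = 2(4)+4(7) = 36°C
38°C vs 36°C → primer A is higher.

Primer A, 38°C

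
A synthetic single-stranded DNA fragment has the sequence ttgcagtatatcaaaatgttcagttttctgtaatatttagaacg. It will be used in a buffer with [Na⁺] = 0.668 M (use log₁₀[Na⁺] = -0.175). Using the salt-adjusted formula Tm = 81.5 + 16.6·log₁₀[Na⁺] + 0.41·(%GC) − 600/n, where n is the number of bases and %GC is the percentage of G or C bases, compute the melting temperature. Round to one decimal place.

Length n = 44. Base counts: C=5, G=7, T=18, A=14
G+C = 12, so %GC = 12/44 × 100 = 27.273%
Salt term: 16.6 × (-0.175) = -2.905
GC term: 0.41 × 27.273 = 11.182; length term: −600/44 = −13.636
Tm = 81.5 + (-2.905) + 11.182 − 13.636 = 76.141 → 76.1°C

76.1°C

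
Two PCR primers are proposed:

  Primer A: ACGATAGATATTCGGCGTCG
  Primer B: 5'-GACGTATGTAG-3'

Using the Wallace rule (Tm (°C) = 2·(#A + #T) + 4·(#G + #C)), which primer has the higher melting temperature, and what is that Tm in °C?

Primer A, 60°C

Primer A: A+T=10, G+C=10 → Tm = 2(10)+4(10) = 60°C
Primer B: A+T=6, G+C=5 → Tm = 2(6)+4(5) = 32°C
60°C vs 32°C → primer A is higher.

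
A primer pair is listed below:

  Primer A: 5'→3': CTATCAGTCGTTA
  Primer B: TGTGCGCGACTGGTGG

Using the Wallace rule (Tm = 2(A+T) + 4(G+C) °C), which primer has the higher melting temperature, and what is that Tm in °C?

Primer B, 54°C

Primer A: A+T=8, G+C=5 → Tm = 2(8)+4(5) = 36°C
Primer B: A+T=5, G+C=11 → Tm = 2(5)+4(11) = 54°C
36°C vs 54°C → primer B is higher.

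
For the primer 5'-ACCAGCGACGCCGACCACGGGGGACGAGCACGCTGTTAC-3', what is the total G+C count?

27

Counting bases: G=13, T=3, C=14, A=9
G+C = 13 + 14 = 27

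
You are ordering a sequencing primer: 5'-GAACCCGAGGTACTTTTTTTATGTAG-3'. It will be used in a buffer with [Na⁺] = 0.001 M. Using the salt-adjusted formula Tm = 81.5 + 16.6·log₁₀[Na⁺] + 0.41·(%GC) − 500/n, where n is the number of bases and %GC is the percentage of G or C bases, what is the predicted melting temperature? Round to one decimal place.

Length n = 26. Counting bases: A=6, G=6, C=4, T=10
G+C = 10, so %GC = 10/26 × 100 = 38.462%
Salt term: 16.6 × (-3) = -49.8
GC term: 0.41 × 38.462 = 15.769; length term: −500/26 = −19.231
Tm = 81.5 + (-49.8) + 15.769 − 19.231 = 28.238 → 28.2°C

28.2°C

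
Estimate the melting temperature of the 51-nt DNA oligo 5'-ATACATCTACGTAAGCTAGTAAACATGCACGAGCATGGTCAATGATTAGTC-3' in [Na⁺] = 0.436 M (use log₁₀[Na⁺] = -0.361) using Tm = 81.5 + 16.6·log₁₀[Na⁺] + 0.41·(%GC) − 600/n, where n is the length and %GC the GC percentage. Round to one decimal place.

79.8°C

Length n = 51. Scanning the sequence gives A=18, C=10, G=10, T=13.
G+C = 20, so %GC = 20/51 × 100 = 39.216%
Salt term: 16.6 × (-0.361) = -5.993
GC term: 0.41 × 39.216 = 16.079; length term: −600/51 = −11.765
Tm = 81.5 + (-5.993) + 16.079 − 11.765 = 79.821 → 79.8°C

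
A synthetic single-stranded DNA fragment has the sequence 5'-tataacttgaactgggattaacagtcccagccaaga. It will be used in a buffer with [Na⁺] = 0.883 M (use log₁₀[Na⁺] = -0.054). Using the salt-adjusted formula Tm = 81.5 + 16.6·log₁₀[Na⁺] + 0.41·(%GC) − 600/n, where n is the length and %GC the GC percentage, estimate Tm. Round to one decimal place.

Length n = 36. A=13, G=7, T=8, C=8
G+C = 15, so %GC = 15/36 × 100 = 41.667%
Salt term: 16.6 × (-0.054) = -0.896
GC term: 0.41 × 41.667 = 17.083; length term: −600/36 = −16.667
Tm = 81.5 + (-0.896) + 17.083 − 16.667 = 81.02 → 81.0°C

81.0°C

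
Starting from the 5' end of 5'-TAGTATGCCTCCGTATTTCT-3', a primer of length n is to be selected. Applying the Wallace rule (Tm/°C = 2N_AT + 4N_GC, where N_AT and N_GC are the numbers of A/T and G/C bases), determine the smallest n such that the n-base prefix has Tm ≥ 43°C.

n = 15

First 14 bases: TAGTATGCCTCCGT → Tm = 42°C (< 43°C)
First 15 bases: TAGTATGCCTCCGTA → Tm = 44°C (≥ 43°C)
Each additional base adds 2°C (A/T) or 4°C (G/C), so Tm is non-decreasing in n; n = 15 is the first length to reach 43°C.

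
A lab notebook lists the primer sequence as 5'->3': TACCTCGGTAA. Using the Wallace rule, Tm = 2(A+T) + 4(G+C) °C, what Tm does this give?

C=3, A=3, G=2, T=3
A+T = 6, G+C = 5
Tm = 4·5 + 2·6 = 20 + 12 = 32°C

32°C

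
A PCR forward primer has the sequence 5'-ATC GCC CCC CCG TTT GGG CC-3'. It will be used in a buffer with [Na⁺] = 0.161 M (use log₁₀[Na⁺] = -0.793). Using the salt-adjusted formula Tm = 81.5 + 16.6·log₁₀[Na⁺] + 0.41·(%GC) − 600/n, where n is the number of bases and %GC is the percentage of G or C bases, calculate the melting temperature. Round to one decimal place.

69.1°C

Length n = 20. Counting bases: G=5, T=4, A=1, C=10
G+C = 15, so %GC = 15/20 × 100 = 75%
Salt term: 16.6 × (-0.793) = -13.164
GC term: 0.41 × 75 = 30.75; length term: −600/20 = −30
Tm = 81.5 + (-13.164) + 30.75 − 30 = 69.086 → 69.1°C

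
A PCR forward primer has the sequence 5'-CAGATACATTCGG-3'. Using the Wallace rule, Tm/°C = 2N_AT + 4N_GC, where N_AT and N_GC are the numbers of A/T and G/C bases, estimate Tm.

38°C

Base counts: A=4, G=3, C=3, T=3
So N_AT = 7 and N_GC = 6.
Tm = 2×7 + 4×6 = 38°C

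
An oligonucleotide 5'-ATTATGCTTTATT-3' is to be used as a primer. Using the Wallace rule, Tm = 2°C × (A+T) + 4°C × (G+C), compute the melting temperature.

C=1, T=8, G=1, A=3
AT pairs contribute 11, GC pairs contribute 2.
Tm = 2(11) + 4(2) = 22 + 8 = 30°C

30°C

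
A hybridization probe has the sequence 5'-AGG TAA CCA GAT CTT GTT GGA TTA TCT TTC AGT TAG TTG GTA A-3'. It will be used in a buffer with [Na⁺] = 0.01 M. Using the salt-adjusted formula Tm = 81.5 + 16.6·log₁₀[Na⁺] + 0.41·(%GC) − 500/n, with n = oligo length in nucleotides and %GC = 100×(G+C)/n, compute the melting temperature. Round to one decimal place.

Length n = 43. Counting bases: T=17, C=5, G=10, A=11
G+C = 15, so %GC = 15/43 × 100 = 34.884%
Salt term: 16.6 × (-2) = -33.2
GC term: 0.41 × 34.884 = 14.302; length term: −500/43 = −11.628
Tm = 81.5 + (-33.2) + 14.302 − 11.628 = 50.974 → 51.0°C

51.0°C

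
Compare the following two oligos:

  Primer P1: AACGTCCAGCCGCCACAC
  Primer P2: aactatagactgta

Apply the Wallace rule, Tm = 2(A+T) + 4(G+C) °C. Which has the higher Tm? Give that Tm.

Primer P1: A+T=6, G+C=12 → Tm = 2(6)+4(12) = 60°C
Primer P2: A+T=10, G+C=4 → Tm = 2(10)+4(4) = 36°C
60°C vs 36°C → primer P1 is higher.

Primer P1, 60°C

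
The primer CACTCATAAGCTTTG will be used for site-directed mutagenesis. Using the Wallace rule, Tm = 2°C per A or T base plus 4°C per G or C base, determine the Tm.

42°C

G=2, C=4, A=4, T=5
So N_AT = 9 and N_GC = 6.
Tm = 2(9) + 4(6) = 18 + 24 = 42°C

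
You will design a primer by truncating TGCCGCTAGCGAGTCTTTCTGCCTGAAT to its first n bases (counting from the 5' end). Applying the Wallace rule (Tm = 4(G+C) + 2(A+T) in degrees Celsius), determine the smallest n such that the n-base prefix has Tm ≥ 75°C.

n = 24

First 23 bases: TGCCGCTAGCGAGTCTTTCTGCC → Tm = 74°C (< 75°C)
First 24 bases: TGCCGCTAGCGAGTCTTTCTGCCT → Tm = 76°C (≥ 75°C)
Since every base adds ≥2°C, Tm only increases with n, so the threshold is first crossed at n = 24.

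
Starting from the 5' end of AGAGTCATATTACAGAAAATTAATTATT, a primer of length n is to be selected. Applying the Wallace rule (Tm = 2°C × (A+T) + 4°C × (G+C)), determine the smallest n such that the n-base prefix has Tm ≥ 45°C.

First 17 bases: AGAGTCATATTACAGAA → Tm = 44°C (< 45°C)
First 18 bases: AGAGTCATATTACAGAAA → Tm = 46°C (≥ 45°C)
Each additional base adds 2°C (A/T) or 4°C (G/C), so Tm is non-decreasing in n; n = 18 is the first length to reach 45°C.

n = 18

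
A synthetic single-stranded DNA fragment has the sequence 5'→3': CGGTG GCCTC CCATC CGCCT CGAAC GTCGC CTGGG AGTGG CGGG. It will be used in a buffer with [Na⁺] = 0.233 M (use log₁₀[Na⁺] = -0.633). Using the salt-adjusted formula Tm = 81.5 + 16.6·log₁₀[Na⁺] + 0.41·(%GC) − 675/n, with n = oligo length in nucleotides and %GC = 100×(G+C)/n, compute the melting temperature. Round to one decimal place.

86.4°C

Length n = 44. T=7, A=4, G=17, C=16
G+C = 33, so %GC = 33/44 × 100 = 75%
Salt term: 16.6 × (-0.633) = -10.508
GC term: 0.41 × 75 = 30.75; length term: −675/44 = −15.341
Tm = 81.5 + (-10.508) + 30.75 − 15.341 = 86.401 → 86.4°C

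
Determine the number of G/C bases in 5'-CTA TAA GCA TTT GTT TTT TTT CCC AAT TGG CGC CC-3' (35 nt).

Scanning the sequence gives T=15, A=6, G=5, C=9.
Total G or C: 5 + 9 = 14

14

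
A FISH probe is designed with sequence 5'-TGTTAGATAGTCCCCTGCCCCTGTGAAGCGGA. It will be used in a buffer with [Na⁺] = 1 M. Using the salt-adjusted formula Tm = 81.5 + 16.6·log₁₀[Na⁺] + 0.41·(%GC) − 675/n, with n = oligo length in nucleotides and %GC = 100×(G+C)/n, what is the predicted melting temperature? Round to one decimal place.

Length n = 32. Scanning the sequence gives G=9, T=8, C=9, A=6.
G+C = 18, so %GC = 18/32 × 100 = 56.25%
Salt term: 16.6 × (0) = 0
GC term: 0.41 × 56.25 = 23.062; length term: −675/32 = −21.094
Tm = 81.5 + (0) + 23.062 − 21.094 = 83.468 → 83.5°C

83.5°C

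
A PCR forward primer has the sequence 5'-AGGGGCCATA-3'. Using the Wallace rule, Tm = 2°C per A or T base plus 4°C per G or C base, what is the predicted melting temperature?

32°C

Counting bases: A=3, C=2, T=1, G=4
A+T = 4, G+C = 6
Tm = 4·6 + 2·4 = 24 + 8 = 32°C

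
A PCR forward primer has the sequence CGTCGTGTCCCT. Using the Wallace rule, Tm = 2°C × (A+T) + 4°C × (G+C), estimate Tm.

40°C

A=0, C=5, T=4, G=3
AT pairs contribute 4, GC pairs contribute 8.
Tm = 2(4) + 4(8) = 8 + 32 = 40°C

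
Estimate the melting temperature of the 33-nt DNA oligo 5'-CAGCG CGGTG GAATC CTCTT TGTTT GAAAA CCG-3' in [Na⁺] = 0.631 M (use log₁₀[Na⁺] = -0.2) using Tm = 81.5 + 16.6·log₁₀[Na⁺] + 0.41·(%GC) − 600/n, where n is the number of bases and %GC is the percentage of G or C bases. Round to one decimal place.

Length n = 33. C=8, T=9, A=7, G=9
G+C = 17, so %GC = 17/33 × 100 = 51.515%
Salt term: 16.6 × (-0.2) = -3.32
GC term: 0.41 × 51.515 = 21.121; length term: −600/33 = −18.182
Tm = 81.5 + (-3.32) + 21.121 − 18.182 = 81.119 → 81.1°C

81.1°C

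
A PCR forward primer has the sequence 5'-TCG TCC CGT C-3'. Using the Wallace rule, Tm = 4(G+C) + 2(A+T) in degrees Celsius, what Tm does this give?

34°C

A=0, G=2, T=3, C=5
So N_AT = 3 and N_GC = 7.
Tm = 2×3 + 4×7 = 34°C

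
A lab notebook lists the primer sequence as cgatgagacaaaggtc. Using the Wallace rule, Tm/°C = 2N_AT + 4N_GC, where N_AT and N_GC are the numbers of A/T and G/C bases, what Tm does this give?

Scanning the sequence gives G=5, C=3, A=6, T=2.
AT pairs contribute 8, GC pairs contribute 8.
Tm = 4·8 + 2·8 = 32 + 16 = 48°C

48°C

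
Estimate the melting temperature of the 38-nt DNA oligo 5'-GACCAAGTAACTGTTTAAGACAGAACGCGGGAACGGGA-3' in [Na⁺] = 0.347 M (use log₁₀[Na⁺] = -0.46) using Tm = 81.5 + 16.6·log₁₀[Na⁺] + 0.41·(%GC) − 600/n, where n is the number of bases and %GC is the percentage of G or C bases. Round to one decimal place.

Length n = 38. Scanning the sequence gives C=7, T=5, G=12, A=14.
G+C = 19, so %GC = 19/38 × 100 = 50%
Salt term: 16.6 × (-0.46) = -7.636
GC term: 0.41 × 50 = 20.5; length term: −600/38 = −15.789
Tm = 81.5 + (-7.636) + 20.5 − 15.789 = 78.575 → 78.6°C

78.6°C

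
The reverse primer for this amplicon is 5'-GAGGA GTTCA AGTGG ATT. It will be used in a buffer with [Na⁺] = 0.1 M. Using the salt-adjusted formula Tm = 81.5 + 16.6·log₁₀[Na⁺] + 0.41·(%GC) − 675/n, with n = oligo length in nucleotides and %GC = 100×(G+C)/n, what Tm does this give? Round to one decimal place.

45.6°C

Length n = 18. Base counts: C=1, A=5, G=7, T=5
G+C = 8, so %GC = 8/18 × 100 = 44.444%
Salt term: 16.6 × (-1) = -16.6
GC term: 0.41 × 44.444 = 18.222; length term: −675/18 = −37.5
Tm = 81.5 + (-16.6) + 18.222 − 37.5 = 45.622 → 45.6°C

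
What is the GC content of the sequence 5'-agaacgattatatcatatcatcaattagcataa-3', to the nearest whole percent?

Counting bases: A=15, C=5, G=3, T=10
G+C = 3 + 5 = 8 out of 33 bases
%GC = 8/33 × 100 = 24.24% ≈ 24%

24%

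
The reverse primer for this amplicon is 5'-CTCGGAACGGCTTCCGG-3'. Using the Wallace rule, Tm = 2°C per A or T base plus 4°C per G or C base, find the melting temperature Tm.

58°C

Base counts: C=6, G=6, T=3, A=2
A+T = 5, G+C = 12
Tm = 2×5 + 4×12 = 58°C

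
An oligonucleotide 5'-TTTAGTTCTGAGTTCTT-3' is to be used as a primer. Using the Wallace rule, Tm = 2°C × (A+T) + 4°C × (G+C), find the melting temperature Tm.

Scanning the sequence gives A=2, T=10, C=2, G=3.
AT pairs contribute 12, GC pairs contribute 5.
Tm = 4·5 + 2·12 = 20 + 24 = 44°C

44°C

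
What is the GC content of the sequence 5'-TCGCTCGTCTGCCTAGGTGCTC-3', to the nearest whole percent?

64%

T=7, C=8, A=1, G=6
G+C = 6 + 8 = 14 out of 22 bases
%GC = 14/22 × 100 = 63.64% ≈ 64%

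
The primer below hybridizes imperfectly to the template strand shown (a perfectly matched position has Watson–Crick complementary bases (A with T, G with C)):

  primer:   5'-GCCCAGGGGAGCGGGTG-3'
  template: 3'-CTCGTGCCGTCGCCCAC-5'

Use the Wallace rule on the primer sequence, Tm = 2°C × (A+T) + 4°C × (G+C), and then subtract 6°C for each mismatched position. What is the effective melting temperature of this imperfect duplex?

38°C

Primer base counts: A=2, T=1, G=10, C=4 → A+T=3, G+C=14
Perfect-match Tm = 2(3) + 4(14) = 6 + 56 = 62°C
Mismatches (positions where the bases are not complementary): 4 (at positions 2, 3, 6, 9)
Effective Tm = 62 − 4×6 = 62 − 24 = 38°C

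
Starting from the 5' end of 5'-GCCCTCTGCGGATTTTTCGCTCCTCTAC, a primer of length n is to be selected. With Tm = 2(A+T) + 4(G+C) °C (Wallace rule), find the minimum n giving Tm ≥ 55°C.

n = 18

First 17 bases: GCCCTCTGCGGATTTTT → Tm = 52°C (< 55°C)
First 18 bases: GCCCTCTGCGGATTTTTC → Tm = 56°C (≥ 55°C)
Since every base adds ≥2°C, Tm only increases with n, so the threshold is first crossed at n = 18.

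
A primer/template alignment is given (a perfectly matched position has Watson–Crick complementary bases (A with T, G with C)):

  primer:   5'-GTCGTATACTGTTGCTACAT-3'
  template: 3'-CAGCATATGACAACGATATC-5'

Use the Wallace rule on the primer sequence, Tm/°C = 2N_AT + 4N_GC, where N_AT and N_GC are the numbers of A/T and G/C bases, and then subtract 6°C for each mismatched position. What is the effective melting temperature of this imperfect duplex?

Primer base counts: A=4, T=8, G=4, C=4 → A+T=12, G+C=8
Perfect-match Tm = 2(12) + 4(8) = 24 + 32 = 56°C
Mismatches (positions where the bases are not complementary): 2 (at positions 18, 20)
Effective Tm = 56 − 2×6 = 56 − 12 = 44°C

44°C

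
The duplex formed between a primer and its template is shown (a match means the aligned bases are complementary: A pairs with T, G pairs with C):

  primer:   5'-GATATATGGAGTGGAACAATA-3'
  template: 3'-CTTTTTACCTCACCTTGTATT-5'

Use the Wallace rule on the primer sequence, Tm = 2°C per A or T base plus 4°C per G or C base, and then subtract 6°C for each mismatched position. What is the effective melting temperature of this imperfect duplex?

Primer base counts: A=9, T=5, G=6, C=1 → A+T=14, G+C=7
Perfect-match Tm = 2(14) + 4(7) = 28 + 28 = 56°C
Mismatches (positions where the bases are not complementary): 4 (at positions 3, 5, 19, 20)
Effective Tm = 56 − 4×6 = 56 − 24 = 32°C

32°C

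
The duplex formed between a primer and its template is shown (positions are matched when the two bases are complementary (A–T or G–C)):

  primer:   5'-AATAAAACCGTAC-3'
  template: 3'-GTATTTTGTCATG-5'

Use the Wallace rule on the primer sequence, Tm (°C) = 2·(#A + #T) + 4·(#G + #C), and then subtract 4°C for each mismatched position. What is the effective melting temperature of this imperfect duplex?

Primer base counts: A=7, T=2, G=1, C=3 → A+T=9, G+C=4
Perfect-match Tm = 2(9) + 4(4) = 18 + 16 = 34°C
Mismatches (positions where the bases are not complementary): 2 (at positions 1, 9)
Effective Tm = 34 − 2×4 = 34 − 8 = 26°C

26°C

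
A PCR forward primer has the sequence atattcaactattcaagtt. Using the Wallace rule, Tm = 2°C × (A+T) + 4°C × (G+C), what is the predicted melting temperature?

Scanning the sequence gives A=7, G=1, C=3, T=8.
A+T = 15, G+C = 4
Tm = 4·4 + 2·15 = 16 + 30 = 46°C

46°C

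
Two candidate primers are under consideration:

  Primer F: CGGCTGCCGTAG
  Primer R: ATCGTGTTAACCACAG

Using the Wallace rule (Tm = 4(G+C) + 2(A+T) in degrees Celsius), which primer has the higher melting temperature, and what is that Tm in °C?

Primer F: A+T=3, G+C=9 → Tm = 2(3)+4(9) = 42°C
Primer R: A+T=9, G+C=7 → Tm = 2(9)+4(7) = 46°C
42°C vs 46°C → primer R is higher.

Primer R, 46°C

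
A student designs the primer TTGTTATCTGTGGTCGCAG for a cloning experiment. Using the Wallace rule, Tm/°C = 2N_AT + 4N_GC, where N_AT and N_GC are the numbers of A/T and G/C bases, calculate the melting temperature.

Scanning the sequence gives C=3, A=2, G=6, T=8.
A+T = 10, G+C = 9
Tm = 2×10 + 4×9 = 56°C

56°C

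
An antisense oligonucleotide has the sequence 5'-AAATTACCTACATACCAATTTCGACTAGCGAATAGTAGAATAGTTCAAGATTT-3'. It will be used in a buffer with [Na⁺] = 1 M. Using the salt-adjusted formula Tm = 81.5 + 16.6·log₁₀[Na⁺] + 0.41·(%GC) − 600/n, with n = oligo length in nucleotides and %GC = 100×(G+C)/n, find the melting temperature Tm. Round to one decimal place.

82.6°C

Length n = 53. Base counts: A=21, C=9, T=16, G=7
G+C = 16, so %GC = 16/53 × 100 = 30.189%
Salt term: 16.6 × (0) = 0
GC term: 0.41 × 30.189 = 12.377; length term: −600/53 = −11.321
Tm = 81.5 + (0) + 12.377 − 11.321 = 82.556 → 82.6°C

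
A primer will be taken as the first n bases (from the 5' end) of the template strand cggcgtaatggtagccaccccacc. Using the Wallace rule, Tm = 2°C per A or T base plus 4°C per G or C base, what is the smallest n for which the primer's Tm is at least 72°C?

First 21 bases: CGGCGTAATGGTAGCCACCCC → Tm = 70°C (< 72°C)
First 22 bases: CGGCGTAATGGTAGCCACCCCA → Tm = 72°C (≥ 72°C)
Each additional base adds 2°C (A/T) or 4°C (G/C), so Tm is non-decreasing in n; n = 22 is the first length to reach 72°C.

n = 22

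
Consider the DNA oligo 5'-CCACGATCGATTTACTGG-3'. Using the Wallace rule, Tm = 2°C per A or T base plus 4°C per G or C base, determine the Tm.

54°C

Base counts: C=5, G=4, A=4, T=5
AT pairs contribute 9, GC pairs contribute 9.
Tm = 2×9 + 4×9 = 54°C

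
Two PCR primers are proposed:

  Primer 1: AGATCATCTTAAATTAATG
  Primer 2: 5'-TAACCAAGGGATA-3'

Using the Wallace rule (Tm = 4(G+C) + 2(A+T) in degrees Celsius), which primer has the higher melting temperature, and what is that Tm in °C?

Primer 1, 46°C

Primer 1: A+T=15, G+C=4 → Tm = 2(15)+4(4) = 46°C
Primer 2: A+T=8, G+C=5 → Tm = 2(8)+4(5) = 36°C
46°C vs 36°C → primer 1 is higher.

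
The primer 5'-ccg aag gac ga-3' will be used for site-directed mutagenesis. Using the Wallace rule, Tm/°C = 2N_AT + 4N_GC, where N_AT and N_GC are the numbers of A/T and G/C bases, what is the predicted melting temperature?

Counting bases: C=3, T=0, G=4, A=4
So N_AT = 4 and N_GC = 7.
Tm = 2×4 + 4×7 = 36°C

36°C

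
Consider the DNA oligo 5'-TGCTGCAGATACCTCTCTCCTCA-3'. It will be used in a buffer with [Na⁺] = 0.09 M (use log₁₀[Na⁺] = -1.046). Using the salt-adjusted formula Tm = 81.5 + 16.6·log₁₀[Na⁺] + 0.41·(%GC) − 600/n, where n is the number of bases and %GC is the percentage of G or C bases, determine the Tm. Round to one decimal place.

Length n = 23. Counting bases: T=7, G=3, C=9, A=4
G+C = 12, so %GC = 12/23 × 100 = 52.174%
Salt term: 16.6 × (-1.046) = -17.364
GC term: 0.41 × 52.174 = 21.391; length term: −600/23 = −26.087
Tm = 81.5 + (-17.364) + 21.391 − 26.087 = 59.44 → 59.4°C

59.4°C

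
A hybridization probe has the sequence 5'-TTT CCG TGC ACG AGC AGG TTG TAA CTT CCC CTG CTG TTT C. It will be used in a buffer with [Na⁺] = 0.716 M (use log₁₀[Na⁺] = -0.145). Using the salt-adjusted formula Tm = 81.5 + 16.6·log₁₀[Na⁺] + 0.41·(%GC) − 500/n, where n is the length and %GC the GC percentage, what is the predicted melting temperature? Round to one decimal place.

88.1°C

Length n = 40. Counting bases: A=5, T=14, G=9, C=12
G+C = 21, so %GC = 21/40 × 100 = 52.5%
Salt term: 16.6 × (-0.145) = -2.407
GC term: 0.41 × 52.5 = 21.525; length term: −500/40 = −12.5
Tm = 81.5 + (-2.407) + 21.525 − 12.5 = 88.118 → 88.1°C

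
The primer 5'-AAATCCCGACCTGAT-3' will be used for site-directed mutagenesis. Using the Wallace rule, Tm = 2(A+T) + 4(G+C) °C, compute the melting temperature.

44°C

Base counts: A=5, G=2, C=5, T=3
A+T = 8, G+C = 7
Tm = 2(8) + 4(7) = 16 + 28 = 44°C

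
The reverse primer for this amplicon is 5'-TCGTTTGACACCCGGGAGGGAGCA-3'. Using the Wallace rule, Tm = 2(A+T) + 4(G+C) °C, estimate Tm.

78°C

Scanning the sequence gives G=9, T=4, C=6, A=5.
A+T = 9, G+C = 15
Tm = 2×9 + 4×15 = 78°C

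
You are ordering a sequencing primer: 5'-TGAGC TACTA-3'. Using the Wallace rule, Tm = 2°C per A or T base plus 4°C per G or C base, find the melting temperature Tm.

28°C

Scanning the sequence gives A=3, T=3, C=2, G=2.
AT pairs contribute 6, GC pairs contribute 4.
Tm = 2(6) + 4(4) = 12 + 16 = 28°C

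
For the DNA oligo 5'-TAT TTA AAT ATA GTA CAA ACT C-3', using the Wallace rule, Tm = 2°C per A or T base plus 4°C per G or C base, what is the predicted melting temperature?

52°C

Counting bases: A=10, G=1, T=8, C=3
AT pairs contribute 18, GC pairs contribute 4.
Tm = 2×18 + 4×4 = 52°C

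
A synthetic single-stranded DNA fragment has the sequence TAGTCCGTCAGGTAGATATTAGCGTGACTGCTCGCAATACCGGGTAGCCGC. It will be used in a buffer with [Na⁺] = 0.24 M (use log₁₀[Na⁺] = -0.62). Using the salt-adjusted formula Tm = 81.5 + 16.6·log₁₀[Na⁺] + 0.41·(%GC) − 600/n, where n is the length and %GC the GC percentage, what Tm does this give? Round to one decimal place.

Length n = 51. Scanning the sequence gives A=11, T=12, C=13, G=15.
G+C = 28, so %GC = 28/51 × 100 = 54.902%
Salt term: 16.6 × (-0.62) = -10.292
GC term: 0.41 × 54.902 = 22.51; length term: −600/51 = −11.765
Tm = 81.5 + (-10.292) + 22.51 − 11.765 = 81.953 → 82.0°C

82.0°C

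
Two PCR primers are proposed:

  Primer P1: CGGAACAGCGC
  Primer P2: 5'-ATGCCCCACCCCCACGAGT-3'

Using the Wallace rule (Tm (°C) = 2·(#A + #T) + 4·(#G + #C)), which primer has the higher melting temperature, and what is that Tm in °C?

Primer P2, 64°C

Primer P1: A+T=3, G+C=8 → Tm = 2(3)+4(8) = 38°C
Primer P2: A+T=6, G+C=13 → Tm = 2(6)+4(13) = 64°C
38°C vs 64°C → primer P2 is higher.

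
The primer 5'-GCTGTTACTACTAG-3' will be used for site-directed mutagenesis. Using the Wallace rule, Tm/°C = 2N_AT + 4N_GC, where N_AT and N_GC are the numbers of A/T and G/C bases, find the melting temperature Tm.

Scanning the sequence gives T=5, G=3, A=3, C=3.
AT pairs contribute 8, GC pairs contribute 6.
Tm = 4·6 + 2·8 = 24 + 16 = 40°C

40°C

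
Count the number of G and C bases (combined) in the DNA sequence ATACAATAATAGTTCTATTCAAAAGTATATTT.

Counting bases: C=3, A=14, G=2, T=13
G+C = 2 + 3 = 5

5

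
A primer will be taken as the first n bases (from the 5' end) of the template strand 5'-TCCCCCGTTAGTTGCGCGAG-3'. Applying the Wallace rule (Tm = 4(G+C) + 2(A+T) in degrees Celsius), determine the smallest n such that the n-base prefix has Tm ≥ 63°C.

n = 20

First 19 bases: TCCCCCGTTAGTTGCGCGA → Tm = 62°C (< 63°C)
First 20 bases: TCCCCCGTTAGTTGCGCGAG → Tm = 66°C (≥ 63°C)
Since every base adds ≥2°C, Tm only increases with n, so the threshold is first crossed at n = 20.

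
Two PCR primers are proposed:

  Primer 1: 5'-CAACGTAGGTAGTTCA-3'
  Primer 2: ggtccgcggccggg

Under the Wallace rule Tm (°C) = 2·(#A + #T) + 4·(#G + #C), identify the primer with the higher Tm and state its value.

Primer 1: A+T=9, G+C=7 → Tm = 2(9)+4(7) = 46°C
Primer 2: A+T=1, G+C=13 → Tm = 2(1)+4(13) = 54°C
46°C vs 54°C → primer 2 is higher.

Primer 2, 54°C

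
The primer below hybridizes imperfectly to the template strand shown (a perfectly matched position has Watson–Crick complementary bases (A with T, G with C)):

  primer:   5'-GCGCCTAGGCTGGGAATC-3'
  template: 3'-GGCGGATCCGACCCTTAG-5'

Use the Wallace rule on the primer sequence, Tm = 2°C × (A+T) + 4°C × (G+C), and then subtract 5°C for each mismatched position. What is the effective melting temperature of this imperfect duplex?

Primer base counts: A=3, T=3, G=7, C=5 → A+T=6, G+C=12
Perfect-match Tm = 2(6) + 4(12) = 12 + 48 = 60°C
Mismatches (positions where the bases are not complementary): 1 (at position 1)
Effective Tm = 60 − 1×5 = 60 − 5 = 55°C

55°C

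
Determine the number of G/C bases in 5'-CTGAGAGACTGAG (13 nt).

7

Counting bases: A=4, C=2, G=5, T=2
Total G or C: 5 + 2 = 7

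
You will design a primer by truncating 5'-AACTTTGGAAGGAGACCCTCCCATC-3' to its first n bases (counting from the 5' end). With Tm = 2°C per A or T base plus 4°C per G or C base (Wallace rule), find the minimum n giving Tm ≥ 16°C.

First 6 bases: AACTTT → Tm = 14°C (< 16°C)
First 7 bases: AACTTTG → Tm = 18°C (≥ 16°C)
Since every base adds ≥2°C, Tm only increases with n, so the threshold is first crossed at n = 7.

n = 7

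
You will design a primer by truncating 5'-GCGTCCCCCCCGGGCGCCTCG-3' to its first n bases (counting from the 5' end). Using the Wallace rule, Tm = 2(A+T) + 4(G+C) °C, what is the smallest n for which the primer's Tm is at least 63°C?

n = 17

First 16 bases: GCGTCCCCCCCGGGCG → Tm = 62°C (< 63°C)
First 17 bases: GCGTCCCCCCCGGGCGC → Tm = 66°C (≥ 63°C)
Since every base adds ≥2°C, Tm only increases with n, so the threshold is first crossed at n = 17.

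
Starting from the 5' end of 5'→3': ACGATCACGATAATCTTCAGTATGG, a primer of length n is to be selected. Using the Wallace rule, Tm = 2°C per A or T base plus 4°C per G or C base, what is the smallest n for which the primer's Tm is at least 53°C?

n = 20

First 19 bases: ACGATCACGATAATCTTCA → Tm = 52°C (< 53°C)
First 20 bases: ACGATCACGATAATCTTCAG → Tm = 56°C (≥ 53°C)
Each additional base adds 2°C (A/T) or 4°C (G/C), so Tm is non-decreasing in n; n = 20 is the first length to reach 53°C.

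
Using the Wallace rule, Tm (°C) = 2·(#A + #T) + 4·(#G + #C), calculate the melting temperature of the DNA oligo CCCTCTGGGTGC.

42°C

T=3, A=0, C=5, G=4
So N_AT = 3 and N_GC = 9.
Tm = 4·9 + 2·3 = 36 + 6 = 42°C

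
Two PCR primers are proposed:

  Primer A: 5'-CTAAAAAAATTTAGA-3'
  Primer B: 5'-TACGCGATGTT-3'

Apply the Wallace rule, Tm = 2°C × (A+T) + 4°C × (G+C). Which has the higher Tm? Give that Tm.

Primer A, 34°C

Primer A: A+T=13, G+C=2 → Tm = 2(13)+4(2) = 34°C
Primer B: A+T=6, G+C=5 → Tm = 2(6)+4(5) = 32°C
34°C vs 32°C → primer A is higher.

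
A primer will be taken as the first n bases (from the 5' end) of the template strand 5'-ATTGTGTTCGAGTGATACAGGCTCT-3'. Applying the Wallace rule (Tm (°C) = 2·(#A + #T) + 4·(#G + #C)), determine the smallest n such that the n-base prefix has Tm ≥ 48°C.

n = 18

First 17 bases: ATTGTGTTCGAGTGATA → Tm = 46°C (< 48°C)
First 18 bases: ATTGTGTTCGAGTGATAC → Tm = 50°C (≥ 48°C)
Each additional base adds 2°C (A/T) or 4°C (G/C), so Tm is non-decreasing in n; n = 18 is the first length to reach 48°C.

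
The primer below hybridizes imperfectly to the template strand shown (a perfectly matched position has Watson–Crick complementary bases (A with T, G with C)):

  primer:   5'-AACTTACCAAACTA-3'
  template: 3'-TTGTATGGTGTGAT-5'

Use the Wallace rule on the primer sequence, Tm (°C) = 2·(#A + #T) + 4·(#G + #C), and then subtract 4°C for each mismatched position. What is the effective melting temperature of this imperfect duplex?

Primer base counts: A=7, T=3, G=0, C=4 → A+T=10, G+C=4
Perfect-match Tm = 2(10) + 4(4) = 20 + 16 = 36°C
Mismatches (positions where the bases are not complementary): 2 (at positions 4, 10)
Effective Tm = 36 − 2×4 = 36 − 8 = 28°C

28°C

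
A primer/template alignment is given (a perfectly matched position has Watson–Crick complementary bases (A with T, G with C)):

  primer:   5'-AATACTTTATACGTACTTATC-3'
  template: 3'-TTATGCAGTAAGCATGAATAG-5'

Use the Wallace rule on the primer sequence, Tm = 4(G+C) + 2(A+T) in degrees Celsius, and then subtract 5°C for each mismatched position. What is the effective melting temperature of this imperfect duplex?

Primer base counts: A=7, T=9, G=1, C=4 → A+T=16, G+C=5
Perfect-match Tm = 2(16) + 4(5) = 32 + 20 = 52°C
Mismatches (positions where the bases are not complementary): 3 (at positions 6, 8, 11)
Effective Tm = 52 − 3×5 = 52 − 15 = 37°C

37°C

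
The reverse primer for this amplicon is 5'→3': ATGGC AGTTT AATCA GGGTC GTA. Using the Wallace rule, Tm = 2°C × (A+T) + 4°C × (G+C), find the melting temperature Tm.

Scanning the sequence gives C=3, A=6, T=7, G=7.
So N_AT = 13 and N_GC = 10.
Tm = 2(13) + 4(10) = 26 + 40 = 66°C

66°C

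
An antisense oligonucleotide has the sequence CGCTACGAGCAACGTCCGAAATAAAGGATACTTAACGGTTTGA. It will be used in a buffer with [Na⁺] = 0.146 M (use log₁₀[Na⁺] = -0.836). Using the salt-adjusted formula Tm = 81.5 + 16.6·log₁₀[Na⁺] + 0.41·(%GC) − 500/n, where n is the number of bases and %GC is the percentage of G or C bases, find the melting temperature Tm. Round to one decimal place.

Length n = 43. Scanning the sequence gives G=10, T=9, A=15, C=9.
G+C = 19, so %GC = 19/43 × 100 = 44.186%
Salt term: 16.6 × (-0.836) = -13.878
GC term: 0.41 × 44.186 = 18.116; length term: −500/43 = −11.628
Tm = 81.5 + (-13.878) + 18.116 − 11.628 = 74.11 → 74.1°C

74.1°C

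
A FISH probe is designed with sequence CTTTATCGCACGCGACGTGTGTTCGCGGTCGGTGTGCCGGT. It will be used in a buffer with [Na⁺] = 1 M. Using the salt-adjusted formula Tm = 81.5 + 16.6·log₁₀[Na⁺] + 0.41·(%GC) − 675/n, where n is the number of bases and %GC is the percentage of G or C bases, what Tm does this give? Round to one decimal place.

Length n = 41. Scanning the sequence gives G=15, A=3, T=12, C=11.
G+C = 26, so %GC = 26/41 × 100 = 63.415%
Salt term: 16.6 × (0) = 0
GC term: 0.41 × 63.415 = 26; length term: −675/41 = −16.463
Tm = 81.5 + (0) + 26 − 16.463 = 91.037 → 91.0°C

91.0°C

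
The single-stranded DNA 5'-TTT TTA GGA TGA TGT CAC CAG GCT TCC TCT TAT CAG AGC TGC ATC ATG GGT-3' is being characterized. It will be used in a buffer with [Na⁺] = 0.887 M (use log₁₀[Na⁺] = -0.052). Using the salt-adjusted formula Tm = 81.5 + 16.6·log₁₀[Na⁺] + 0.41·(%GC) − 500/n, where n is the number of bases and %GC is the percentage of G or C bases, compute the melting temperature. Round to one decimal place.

Length n = 51. Base counts: A=10, G=12, T=18, C=11
G+C = 23, so %GC = 23/51 × 100 = 45.098%
Salt term: 16.6 × (-0.052) = -0.863
GC term: 0.41 × 45.098 = 18.49; length term: −500/51 = −9.804
Tm = 81.5 + (-0.863) + 18.49 − 9.804 = 89.323 → 89.3°C

89.3°C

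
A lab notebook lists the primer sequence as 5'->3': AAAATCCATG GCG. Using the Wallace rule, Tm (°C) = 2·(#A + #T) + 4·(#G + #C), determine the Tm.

Base counts: C=3, G=3, A=5, T=2
AT pairs contribute 7, GC pairs contribute 6.
Tm = 2×7 + 4×6 = 38°C

38°C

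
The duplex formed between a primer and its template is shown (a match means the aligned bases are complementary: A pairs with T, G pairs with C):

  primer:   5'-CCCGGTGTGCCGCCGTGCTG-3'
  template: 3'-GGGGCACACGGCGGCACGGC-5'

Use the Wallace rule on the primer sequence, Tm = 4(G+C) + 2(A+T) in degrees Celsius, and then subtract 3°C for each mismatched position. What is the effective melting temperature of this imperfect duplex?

Primer base counts: A=0, T=4, G=8, C=8 → A+T=4, G+C=16
Perfect-match Tm = 2(4) + 4(16) = 8 + 64 = 72°C
Mismatches (positions where the bases are not complementary): 2 (at positions 4, 19)
Effective Tm = 72 − 2×3 = 72 − 6 = 66°C

66°C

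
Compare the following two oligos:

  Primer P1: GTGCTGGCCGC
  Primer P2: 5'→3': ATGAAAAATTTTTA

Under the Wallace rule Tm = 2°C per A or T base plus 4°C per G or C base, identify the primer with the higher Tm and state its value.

Primer P1, 40°C

Primer P1: A+T=2, G+C=9 → Tm = 2(2)+4(9) = 40°C
Primer P2: A+T=13, G+C=1 → Tm = 2(13)+4(1) = 30°C
40°C vs 30°C → primer P1 is higher.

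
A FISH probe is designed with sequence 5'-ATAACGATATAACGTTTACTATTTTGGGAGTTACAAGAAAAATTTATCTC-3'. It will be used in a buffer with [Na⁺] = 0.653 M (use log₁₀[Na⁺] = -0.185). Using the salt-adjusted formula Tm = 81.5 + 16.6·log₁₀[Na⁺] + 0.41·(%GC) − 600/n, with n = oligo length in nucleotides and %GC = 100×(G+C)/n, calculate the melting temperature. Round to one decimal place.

77.1°C

Length n = 50. Scanning the sequence gives A=19, G=7, T=18, C=6.
G+C = 13, so %GC = 13/50 × 100 = 26%
Salt term: 16.6 × (-0.185) = -3.071
GC term: 0.41 × 26 = 10.66; length term: −600/50 = −12
Tm = 81.5 + (-3.071) + 10.66 − 12 = 77.089 → 77.1°C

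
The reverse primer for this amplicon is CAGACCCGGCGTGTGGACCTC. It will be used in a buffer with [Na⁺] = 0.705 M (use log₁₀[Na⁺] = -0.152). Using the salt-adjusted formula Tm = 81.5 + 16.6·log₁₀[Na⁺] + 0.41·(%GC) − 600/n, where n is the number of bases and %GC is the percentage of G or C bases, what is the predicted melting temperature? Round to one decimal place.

79.7°C

Length n = 21. Base counts: T=3, A=3, G=7, C=8
G+C = 15, so %GC = 15/21 × 100 = 71.429%
Salt term: 16.6 × (-0.152) = -2.523
GC term: 0.41 × 71.429 = 29.286; length term: −600/21 = −28.571
Tm = 81.5 + (-2.523) + 29.286 − 28.571 = 79.692 → 79.7°C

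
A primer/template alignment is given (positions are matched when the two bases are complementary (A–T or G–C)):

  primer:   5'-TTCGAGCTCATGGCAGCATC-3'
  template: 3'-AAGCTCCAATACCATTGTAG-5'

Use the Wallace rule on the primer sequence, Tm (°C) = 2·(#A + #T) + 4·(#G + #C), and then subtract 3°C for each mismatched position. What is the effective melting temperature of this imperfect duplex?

50°C

Primer base counts: A=4, T=5, G=5, C=6 → A+T=9, G+C=11
Perfect-match Tm = 2(9) + 4(11) = 18 + 44 = 62°C
Mismatches (positions where the bases are not complementary): 4 (at positions 7, 9, 14, 16)
Effective Tm = 62 − 4×3 = 62 − 12 = 50°C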